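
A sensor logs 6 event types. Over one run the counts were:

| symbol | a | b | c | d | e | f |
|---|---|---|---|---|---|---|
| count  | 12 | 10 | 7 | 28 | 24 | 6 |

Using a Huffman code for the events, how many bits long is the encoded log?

Merge the two smallest weights repeatedly:
merge f(6) and c(7): 13
merge b(10) and a(12): 22
merge 13 and 22: 35
merge e(24) and d(28): 52
merge 35 and 52: 87
The encoded length is the sum of every internal node's weight: 13 + 22 + 35 + 52 + 87 = 209 bits.

209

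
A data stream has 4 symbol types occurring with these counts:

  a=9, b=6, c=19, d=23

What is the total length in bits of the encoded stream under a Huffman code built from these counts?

Merge the two smallest weights repeatedly:
combine b(6), a(9) → 15
combine 15, c(19) → 34
combine d(23), 34 → 57
Each symbol's bit-cost is frequency × depth; summing gives 106 bits (equivalently 15 + 34 + 57).

106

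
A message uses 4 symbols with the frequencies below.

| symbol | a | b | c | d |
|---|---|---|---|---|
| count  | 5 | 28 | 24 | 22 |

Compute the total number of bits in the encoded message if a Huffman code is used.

157

Merge the two smallest weights repeatedly:
merge a(5) and d(22): 27
merge c(24) and 27: 51
merge b(28) and 51: 79
The encoded length is the sum of every internal node's weight: 27 + 51 + 79 = 157 bits.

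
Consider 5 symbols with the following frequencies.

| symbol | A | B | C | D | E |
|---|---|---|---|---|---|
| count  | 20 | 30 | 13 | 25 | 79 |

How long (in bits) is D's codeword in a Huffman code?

Huffman merges, smallest pair first:
C(13) + A(20) → 33
D(25) + B(30) → 55
33 + 55 → 88
E(79) + 88 → 167
D's leaf is at depth 3, giving a 3-bit codeword.

3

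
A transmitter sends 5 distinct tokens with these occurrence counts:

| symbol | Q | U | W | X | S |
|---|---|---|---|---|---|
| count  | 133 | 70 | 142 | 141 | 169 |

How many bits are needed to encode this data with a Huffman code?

Merge the two smallest weights repeatedly:
U(70) + Q(133) → 203
X(141) + W(142) → 283
S(169) + 203 → 372
283 + 372 → 655
The encoded length is the sum of every internal node's weight: 203 + 283 + 372 + 655 = 1513 bits.

1513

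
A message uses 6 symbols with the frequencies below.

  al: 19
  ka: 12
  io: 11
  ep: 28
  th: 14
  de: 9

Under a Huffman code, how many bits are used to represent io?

Huffman merges, smallest pair first:
merge de(9) and io(11): 20
merge ka(12) and th(14): 26
merge al(19) and 20: 39
merge 26 and ep(28): 54
merge 39 and 54: 93
io's leaf is at depth 3, giving a 3-bit codeword.

3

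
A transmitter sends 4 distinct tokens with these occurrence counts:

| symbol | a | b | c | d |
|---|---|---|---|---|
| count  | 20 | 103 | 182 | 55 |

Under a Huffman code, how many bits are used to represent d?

Huffman merges, smallest pair first:
merge a(20) and d(55): 75
merge 75 and b(103): 178
merge 178 and c(182): 360
The subtree containing d is merged 3 times, so code length = 3.

3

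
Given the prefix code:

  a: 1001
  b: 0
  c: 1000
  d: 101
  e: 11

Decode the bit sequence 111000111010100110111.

ecedbade

Read left to right; each codeword is recognised as soon as it completes (prefix code):
  11→e | 1000→c | 11→e | 101→d | 0→b | 1001→a | 101→d | 11→e
Decoded message: ecedbade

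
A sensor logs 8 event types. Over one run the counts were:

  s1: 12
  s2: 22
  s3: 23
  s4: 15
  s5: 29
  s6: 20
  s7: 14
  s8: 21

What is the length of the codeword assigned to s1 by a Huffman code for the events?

Repeatedly merge the two smallest:
merge s1(12) and s7(14): 26
merge s4(15) and s6(20): 35
merge s8(21) and s2(22): 43
merge s3(23) and 26: 49
merge s5(29) and 35: 64
merge 43 and 49: 92
merge 64 and 92: 156
The subtree containing s1 is merged 4 times, so code length = 4.

4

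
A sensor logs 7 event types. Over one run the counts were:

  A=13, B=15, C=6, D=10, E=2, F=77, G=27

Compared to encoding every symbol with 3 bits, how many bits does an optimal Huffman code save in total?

Fixed-length: 3 bits × 150 symbols = 450 bits.
Huffman merges:
merge E(2) and C(6): 8
merge 8 and D(10): 18
merge A(13) and B(15): 28
merge 18 and G(27): 45
merge 28 and 45: 73
merge 73 and F(77): 150
Huffman total = 8 + 18 + 28 + 45 + 73 + 150 = 322 bits.
Saving = 450 − 322 = 128 bits.

128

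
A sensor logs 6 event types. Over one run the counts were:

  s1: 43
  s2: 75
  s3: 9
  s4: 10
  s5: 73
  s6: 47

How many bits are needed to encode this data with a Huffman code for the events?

595

Merge the two smallest weights repeatedly:
combine s3(9), s4(10) → 19
combine 19, s1(43) → 62
combine s6(47), 62 → 109
combine s5(73), s2(75) → 148
combine 109, 148 → 257
The encoded length is the sum of every internal node's weight: 19 + 62 + 109 + 148 + 257 = 595 bits.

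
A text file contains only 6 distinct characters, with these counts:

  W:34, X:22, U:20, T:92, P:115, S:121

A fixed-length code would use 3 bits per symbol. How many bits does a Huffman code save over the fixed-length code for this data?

286

Fixed-length: 3 bits × 404 symbols = 1212 bits.
Huffman merges:
merge U(20) and X(22): 42
merge W(34) and 42: 76
merge 76 and T(92): 168
merge P(115) and S(121): 236
merge 168 and 236: 404
Huffman total = 42 + 76 + 168 + 236 + 404 = 926 bits.
Saving = 1212 − 926 = 286 bits.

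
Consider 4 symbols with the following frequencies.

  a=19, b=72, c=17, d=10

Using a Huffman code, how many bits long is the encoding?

191

Greedily combine the two least-frequent nodes:
combine d(10), c(17) → 27
combine a(19), 27 → 46
combine 46, b(72) → 118
The encoded length is the sum of every internal node's weight: 27 + 46 + 118 = 191 bits.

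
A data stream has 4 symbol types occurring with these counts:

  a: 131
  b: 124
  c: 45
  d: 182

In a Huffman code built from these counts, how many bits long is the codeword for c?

Repeatedly merge the two smallest:
c(45) + b(124) → 169
a(131) + 169 → 300
d(182) + 300 → 482
The subtree containing c is merged 3 times, so code length = 3.

3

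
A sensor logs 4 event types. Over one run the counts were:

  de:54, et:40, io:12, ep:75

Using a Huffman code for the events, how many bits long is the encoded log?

Greedily combine the two least-frequent nodes:
merge io(12) and et(40): 52
merge 52 and de(54): 106
merge ep(75) and 106: 181
Total encoded bits = sum of merged weights = 52 + 106 + 181 = 339.

339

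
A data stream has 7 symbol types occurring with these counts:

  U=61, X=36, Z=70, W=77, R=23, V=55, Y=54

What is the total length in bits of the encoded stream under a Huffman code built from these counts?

Build the Huffman tree bottom-up:
combine R(23), X(36) → 59
combine Y(54), V(55) → 109
combine 59, U(61) → 120
combine Z(70), W(77) → 147
combine 109, 120 → 229
combine 147, 229 → 376
The encoded length is the sum of every internal node's weight: 59 + 109 + 120 + 147 + 229 + 376 = 1040 bits.

1040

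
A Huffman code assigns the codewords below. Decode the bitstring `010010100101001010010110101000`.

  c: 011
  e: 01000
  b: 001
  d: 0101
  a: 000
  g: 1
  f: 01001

Read left to right; each codeword is recognised as soon as it completes (prefix code):
  01001→f | 01001→f | 01001→f | 01001→f | 011→c | 0101→d | 000→a
Decoded message: ffffcda

ffffcda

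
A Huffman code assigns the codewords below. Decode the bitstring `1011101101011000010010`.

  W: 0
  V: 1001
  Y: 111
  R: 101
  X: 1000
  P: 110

RPPRXWVW

Read left to right; each codeword is recognised as soon as it completes (prefix code):
  101→R | 110→P | 110→P | 101→R | 1000→X | 0→W | 1001→V | 0→W
Decoded message: RPPRXWVW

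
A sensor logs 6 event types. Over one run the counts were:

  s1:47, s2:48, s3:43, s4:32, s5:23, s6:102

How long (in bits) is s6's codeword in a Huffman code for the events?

2

Repeatedly merge the two smallest:
combine s5(23), s4(32) → 55
combine s3(43), s1(47) → 90
combine s2(48), 55 → 103
combine 90, s6(102) → 192
combine 103, 192 → 295
s6 sits 2 levels below the root, so its codeword is 2 bits.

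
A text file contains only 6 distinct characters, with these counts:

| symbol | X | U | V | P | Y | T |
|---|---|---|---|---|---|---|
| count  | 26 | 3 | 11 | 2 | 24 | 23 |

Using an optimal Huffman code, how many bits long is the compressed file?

199

Build the Huffman tree bottom-up:
combine P(2), U(3) → 5
combine 5, V(11) → 16
combine 16, T(23) → 39
combine Y(24), X(26) → 50
combine 39, 50 → 89
Each symbol's bit-cost is frequency × depth; summing gives 199 bits (equivalently 5 + 16 + 39 + 50 + 89).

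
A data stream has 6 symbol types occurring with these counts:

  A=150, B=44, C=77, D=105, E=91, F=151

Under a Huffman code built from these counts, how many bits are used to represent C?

3

Build the tree from the bottom:
B(44) + C(77) → 121
E(91) + D(105) → 196
121 + A(150) → 271
F(151) + 196 → 347
271 + 347 → 618
C's leaf is at depth 3, giving a 3-bit codeword.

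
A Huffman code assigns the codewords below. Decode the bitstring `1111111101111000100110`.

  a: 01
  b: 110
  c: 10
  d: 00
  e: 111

Read left to right; each codeword is recognised as soon as it completes (prefix code):
  111→e | 111→e | 110→b | 111→e | 10→c | 00→d | 10→c | 01→a | 10→c
Decoded message: eebecdcac

eebecdcac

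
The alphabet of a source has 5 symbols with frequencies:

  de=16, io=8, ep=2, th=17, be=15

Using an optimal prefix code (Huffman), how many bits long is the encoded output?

126

Merge the two smallest weights repeatedly:
merge ep(2) and io(8): 10
merge 10 and be(15): 25
merge de(16) and th(17): 33
merge 25 and 33: 58
Total encoded bits = sum of merged weights = 10 + 25 + 33 + 58 = 126.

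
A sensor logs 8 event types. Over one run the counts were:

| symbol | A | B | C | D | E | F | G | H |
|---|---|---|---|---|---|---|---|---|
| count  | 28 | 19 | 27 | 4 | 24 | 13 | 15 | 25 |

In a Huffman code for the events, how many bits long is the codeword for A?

2

Repeatedly merge the two smallest:
merge D(4) and F(13): 17
merge G(15) and 17: 32
merge B(19) and E(24): 43
merge H(25) and C(27): 52
merge A(28) and 32: 60
merge 43 and 52: 95
merge 60 and 95: 155
The subtree containing A is merged 2 times, so code length = 2.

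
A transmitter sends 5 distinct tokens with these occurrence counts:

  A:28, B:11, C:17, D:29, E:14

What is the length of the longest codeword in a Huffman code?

Merge the two lowest-weight nodes at each step:
merge B(11) and E(14): 25
merge C(17) and 25: 42
merge A(28) and D(29): 57
merge 42 and 57: 99
The first pair merged (B, E) ends up deepest, at depth 3.

3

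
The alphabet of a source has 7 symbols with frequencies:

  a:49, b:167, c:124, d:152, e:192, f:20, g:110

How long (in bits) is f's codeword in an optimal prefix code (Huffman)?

4

Huffman merges, smallest pair first:
combine f(20), a(49) → 69
combine 69, g(110) → 179
combine c(124), d(152) → 276
combine b(167), 179 → 346
combine e(192), 276 → 468
combine 346, 468 → 814
The subtree containing f is merged 4 times, so code length = 4.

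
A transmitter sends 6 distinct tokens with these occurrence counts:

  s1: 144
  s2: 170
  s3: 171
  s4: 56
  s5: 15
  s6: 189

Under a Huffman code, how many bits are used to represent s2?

2

Build the tree from the bottom:
merge s5(15) and s4(56): 71
merge 71 and s1(144): 215
merge s2(170) and s3(171): 341
merge s6(189) and 215: 404
merge 341 and 404: 745
s2 sits 2 levels below the root, so its codeword is 2 bits.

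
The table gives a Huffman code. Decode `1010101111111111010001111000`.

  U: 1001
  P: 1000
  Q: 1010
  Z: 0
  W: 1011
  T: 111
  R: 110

QWTTRPTP

Read left to right; each codeword is recognised as soon as it completes (prefix code):
  1010→Q | 1011→W | 111→T | 111→T | 110→R | 1000→P | 111→T | 1000→P
Decoded message: QWTTRPTP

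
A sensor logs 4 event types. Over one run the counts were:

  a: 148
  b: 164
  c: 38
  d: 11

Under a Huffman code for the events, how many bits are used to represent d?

3

Repeatedly merge the two smallest:
merge d(11) and c(38): 49
merge 49 and a(148): 197
merge b(164) and 197: 361
d's leaf is at depth 3, giving a 3-bit codeword.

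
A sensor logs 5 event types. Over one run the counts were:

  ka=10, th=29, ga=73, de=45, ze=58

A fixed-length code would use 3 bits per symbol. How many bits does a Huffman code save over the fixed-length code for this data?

176

Fixed-length: 3 bits × 215 symbols = 645 bits.
Huffman merges:
ka(10) + th(29) → 39
39 + de(45) → 84
ze(58) + ga(73) → 131
84 + 131 → 215
Huffman total = 39 + 84 + 131 + 215 = 469 bits.
Saving = 645 − 469 = 176 bits.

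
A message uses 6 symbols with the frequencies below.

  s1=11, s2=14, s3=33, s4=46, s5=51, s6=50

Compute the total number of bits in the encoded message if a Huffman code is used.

Build the Huffman tree bottom-up:
s1(11) + s2(14) → 25
25 + s3(33) → 58
s4(46) + s6(50) → 96
s5(51) + 58 → 109
96 + 109 → 205
The encoded length is the sum of every internal node's weight: 25 + 58 + 96 + 109 + 205 = 493 bits.

493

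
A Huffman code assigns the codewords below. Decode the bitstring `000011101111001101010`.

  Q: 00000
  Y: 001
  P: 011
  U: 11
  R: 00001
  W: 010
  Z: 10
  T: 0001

Read left to right; each codeword is recognised as soon as it completes (prefix code):
  00001→R | 11→U | 011→P | 11→U | 001→Y | 10→Z | 10→Z | 10→Z
Decoded message: RUPUYZZZ

RUPUYZZZ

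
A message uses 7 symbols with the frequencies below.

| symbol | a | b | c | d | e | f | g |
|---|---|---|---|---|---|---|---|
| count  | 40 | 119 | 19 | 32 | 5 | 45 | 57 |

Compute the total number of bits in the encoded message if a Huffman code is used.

Merge the two smallest weights repeatedly:
e(5) + c(19) → 24
24 + d(32) → 56
a(40) + f(45) → 85
56 + g(57) → 113
85 + 113 → 198
b(119) + 198 → 317
The encoded length is the sum of every internal node's weight: 24 + 56 + 85 + 113 + 198 + 317 = 793 bits.

793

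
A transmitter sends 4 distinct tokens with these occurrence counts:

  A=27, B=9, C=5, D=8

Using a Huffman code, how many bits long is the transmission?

84

Build the Huffman tree bottom-up:
C(5) + D(8) → 13
B(9) + 13 → 22
22 + A(27) → 49
The encoded length is the sum of every internal node's weight: 13 + 22 + 49 = 84 bits.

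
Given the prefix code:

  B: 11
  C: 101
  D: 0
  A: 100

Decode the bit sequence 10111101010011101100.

Read left to right; each codeword is recognised as soon as it completes (prefix code):
  101→C | 11→B | 101→C | 0→D | 100→A | 11→B | 101→C | 100→A
Decoded message: CBCDABCA

CBCDABCA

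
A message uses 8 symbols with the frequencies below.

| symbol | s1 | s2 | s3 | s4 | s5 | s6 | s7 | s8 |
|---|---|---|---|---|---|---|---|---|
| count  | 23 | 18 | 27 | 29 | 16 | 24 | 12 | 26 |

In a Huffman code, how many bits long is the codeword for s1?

3

Huffman merges, smallest pair first:
merge s7(12) and s5(16): 28
merge s2(18) and s1(23): 41
merge s6(24) and s8(26): 50
merge s3(27) and 28: 55
merge s4(29) and 41: 70
merge 50 and 55: 105
merge 70 and 105: 175
The subtree containing s1 is merged 3 times, so code length = 3.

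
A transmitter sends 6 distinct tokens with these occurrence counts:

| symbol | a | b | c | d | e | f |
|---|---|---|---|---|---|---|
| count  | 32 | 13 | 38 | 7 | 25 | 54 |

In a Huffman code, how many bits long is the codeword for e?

3

Repeatedly merge the two smallest:
merge d(7) and b(13): 20
merge 20 and e(25): 45
merge a(32) and c(38): 70
merge 45 and f(54): 99
merge 70 and 99: 169
e sits 3 levels below the root, so its codeword is 3 bits.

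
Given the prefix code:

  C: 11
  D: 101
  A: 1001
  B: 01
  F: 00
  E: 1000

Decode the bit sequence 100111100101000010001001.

Read left to right; each codeword is recognised as soon as it completes (prefix code):
  1001→A | 11→C | 1001→A | 01→B | 00→F | 00→F | 1000→E | 1001→A
Decoded message: ACABFFEA

ACABFFEA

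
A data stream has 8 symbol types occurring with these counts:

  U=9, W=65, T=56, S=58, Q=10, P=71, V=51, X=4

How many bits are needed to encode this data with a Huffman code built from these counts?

872

Greedily combine the two least-frequent nodes:
X(4) + U(9) → 13
Q(10) + 13 → 23
23 + V(51) → 74
T(56) + S(58) → 114
W(65) + P(71) → 136
74 + 114 → 188
136 + 188 → 324
Total encoded bits = sum of merged weights = 13 + 23 + 74 + 114 + 136 + 188 + 324 = 872.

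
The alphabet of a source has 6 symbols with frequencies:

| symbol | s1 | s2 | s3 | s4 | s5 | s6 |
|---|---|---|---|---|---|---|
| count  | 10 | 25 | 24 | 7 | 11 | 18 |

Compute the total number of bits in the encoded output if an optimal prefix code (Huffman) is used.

235

Merge the two smallest weights repeatedly:
s4(7) + s1(10) → 17
s5(11) + 17 → 28
s6(18) + s3(24) → 42
s2(25) + 28 → 53
42 + 53 → 95
Each symbol's bit-cost is frequency × depth; summing gives 235 bits (equivalently 17 + 28 + 42 + 53 + 95).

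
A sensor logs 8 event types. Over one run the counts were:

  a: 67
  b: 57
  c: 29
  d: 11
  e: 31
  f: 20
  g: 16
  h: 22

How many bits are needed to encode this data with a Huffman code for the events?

704

Greedily combine the two least-frequent nodes:
merge d(11) and g(16): 27
merge f(20) and h(22): 42
merge 27 and c(29): 56
merge e(31) and 42: 73
merge 56 and b(57): 113
merge a(67) and 73: 140
merge 113 and 140: 253
Each symbol's bit-cost is frequency × depth; summing gives 704 bits (equivalently 27 + 42 + 56 + 73 + 113 + 140 + 253).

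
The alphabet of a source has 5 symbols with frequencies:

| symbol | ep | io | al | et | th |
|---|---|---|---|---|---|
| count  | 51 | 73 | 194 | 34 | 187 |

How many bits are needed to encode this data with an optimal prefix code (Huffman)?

Build the Huffman tree bottom-up:
combine et(34), ep(51) → 85
combine io(73), 85 → 158
combine 158, th(187) → 345
combine al(194), 345 → 539
Each symbol's bit-cost is frequency × depth; summing gives 1127 bits (equivalently 85 + 158 + 345 + 539).

1127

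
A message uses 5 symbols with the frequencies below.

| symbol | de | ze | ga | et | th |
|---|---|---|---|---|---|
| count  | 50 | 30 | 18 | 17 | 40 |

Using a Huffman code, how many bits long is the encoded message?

Build the Huffman tree bottom-up:
et(17) + ga(18) → 35
ze(30) + 35 → 65
th(40) + de(50) → 90
65 + 90 → 155
The encoded length is the sum of every internal node's weight: 35 + 65 + 90 + 155 = 345 bits.

345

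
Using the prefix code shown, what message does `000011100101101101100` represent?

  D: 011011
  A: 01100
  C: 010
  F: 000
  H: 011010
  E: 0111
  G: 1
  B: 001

Read left to right; each codeword is recognised as soon as it completes (prefix code):
  000→F | 0111→E | 001→B | 011011→D | 01100→A
Decoded message: FEBDA

FEBDA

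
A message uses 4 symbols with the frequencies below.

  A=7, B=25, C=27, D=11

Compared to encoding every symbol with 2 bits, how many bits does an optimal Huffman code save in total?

Fixed-length: 2 bits × 70 symbols = 140 bits.
Huffman merges:
merge A(7) and D(11): 18
merge 18 and B(25): 43
merge C(27) and 43: 70
Huffman total = 18 + 43 + 70 = 131 bits.
Saving = 140 − 131 = 9 bits.

9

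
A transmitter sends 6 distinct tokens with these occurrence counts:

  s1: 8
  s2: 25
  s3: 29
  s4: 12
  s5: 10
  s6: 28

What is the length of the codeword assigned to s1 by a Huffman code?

Repeatedly merge the two smallest:
s1(8) + s5(10) → 18
s4(12) + 18 → 30
s2(25) + s6(28) → 53
s3(29) + 30 → 59
53 + 59 → 112
s1 sits 4 levels below the root, so its codeword is 4 bits.

4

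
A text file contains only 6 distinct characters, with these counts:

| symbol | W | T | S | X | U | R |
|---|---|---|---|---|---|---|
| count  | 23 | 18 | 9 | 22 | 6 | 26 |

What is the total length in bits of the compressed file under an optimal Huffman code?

256

Build the Huffman tree bottom-up:
merge U(6) and S(9): 15
merge 15 and T(18): 33
merge X(22) and W(23): 45
merge R(26) and 33: 59
merge 45 and 59: 104
The encoded length is the sum of every internal node's weight: 15 + 33 + 45 + 59 + 104 = 256 bits.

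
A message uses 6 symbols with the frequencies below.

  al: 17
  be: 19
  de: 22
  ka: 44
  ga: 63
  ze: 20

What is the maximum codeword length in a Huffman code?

Merge the two lowest-weight nodes at each step:
merge al(17) and be(19): 36
merge ze(20) and de(22): 42
merge 36 and 42: 78
merge ka(44) and ga(63): 107
merge 78 and 107: 185
Maximum depth reached is 3.

3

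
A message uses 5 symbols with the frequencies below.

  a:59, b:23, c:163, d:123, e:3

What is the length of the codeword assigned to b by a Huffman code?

4

Repeatedly merge the two smallest:
e(3) + b(23) → 26
26 + a(59) → 85
85 + d(123) → 208
c(163) + 208 → 371
b's leaf is at depth 4, giving a 4-bit codeword.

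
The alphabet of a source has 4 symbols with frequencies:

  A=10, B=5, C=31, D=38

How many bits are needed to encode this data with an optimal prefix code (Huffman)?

145

Greedily combine the two least-frequent nodes:
B(5) + A(10) → 15
15 + C(31) → 46
D(38) + 46 → 84
Total encoded bits = sum of merged weights = 15 + 46 + 84 = 145.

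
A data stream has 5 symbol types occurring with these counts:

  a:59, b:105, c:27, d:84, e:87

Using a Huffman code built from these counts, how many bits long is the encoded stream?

810

Greedily combine the two least-frequent nodes:
combine c(27), a(59) → 86
combine d(84), 86 → 170
combine e(87), b(105) → 192
combine 170, 192 → 362
The encoded length is the sum of every internal node's weight: 86 + 170 + 192 + 362 = 810 bits.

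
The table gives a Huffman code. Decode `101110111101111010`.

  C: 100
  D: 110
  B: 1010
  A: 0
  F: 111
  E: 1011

EEDFB

Read left to right; each codeword is recognised as soon as it completes (prefix code):
  1011→E | 1011→E | 110→D | 111→F | 1010→B
Decoded message: EEDFB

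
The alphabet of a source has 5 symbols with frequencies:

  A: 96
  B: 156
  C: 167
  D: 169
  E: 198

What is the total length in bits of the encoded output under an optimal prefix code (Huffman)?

1824

Merge the two smallest weights repeatedly:
merge A(96) and B(156): 252
merge C(167) and D(169): 336
merge E(198) and 252: 450
merge 336 and 450: 786
Total encoded bits = sum of merged weights = 252 + 336 + 450 + 786 = 1824.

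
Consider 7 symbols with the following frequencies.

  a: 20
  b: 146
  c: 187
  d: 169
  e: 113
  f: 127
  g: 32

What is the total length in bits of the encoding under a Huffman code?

Build the Huffman tree bottom-up:
a(20) + g(32) → 52
52 + e(113) → 165
f(127) + b(146) → 273
165 + d(169) → 334
c(187) + 273 → 460
334 + 460 → 794
The encoded length is the sum of every internal node's weight: 52 + 165 + 273 + 334 + 460 + 794 = 2078 bits.

2078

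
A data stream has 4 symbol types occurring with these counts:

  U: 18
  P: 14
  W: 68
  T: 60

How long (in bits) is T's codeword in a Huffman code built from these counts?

Build the tree from the bottom:
merge P(14) and U(18): 32
merge 32 and T(60): 92
merge W(68) and 92: 160
T sits 2 levels below the root, so its codeword is 2 bits.

2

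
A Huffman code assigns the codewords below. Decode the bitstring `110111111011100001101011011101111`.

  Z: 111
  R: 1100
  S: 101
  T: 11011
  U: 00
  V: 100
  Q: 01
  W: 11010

Read left to right; each codeword is recognised as soon as it completes (prefix code):
  11011→T | 111→Z | 101→S | 1100→R | 00→U | 11010→W | 11011→T | 101→S | 111→Z
Decoded message: TZSRUWTSZ

TZSRUWTSZ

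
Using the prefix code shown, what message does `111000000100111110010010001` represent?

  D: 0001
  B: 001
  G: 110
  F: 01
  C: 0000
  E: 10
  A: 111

ACBBAEFBD

Read left to right; each codeword is recognised as soon as it completes (prefix code):
  111→A | 0000→C | 001→B | 001→B | 111→A | 10→E | 01→F | 001→B | 0001→D
Decoded message: ACBBAEFBD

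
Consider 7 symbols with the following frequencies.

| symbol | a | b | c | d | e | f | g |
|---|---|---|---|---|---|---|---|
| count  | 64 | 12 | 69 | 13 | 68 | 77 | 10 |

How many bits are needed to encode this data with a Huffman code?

782

Greedily combine the two least-frequent nodes:
combine g(10), b(12) → 22
combine d(13), 22 → 35
combine 35, a(64) → 99
combine e(68), c(69) → 137
combine f(77), 99 → 176
combine 137, 176 → 313
Total encoded bits = sum of merged weights = 22 + 35 + 99 + 137 + 176 + 313 = 782.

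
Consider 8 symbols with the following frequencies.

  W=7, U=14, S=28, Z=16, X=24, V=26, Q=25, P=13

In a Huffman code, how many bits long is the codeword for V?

3

Build the tree from the bottom:
combine W(7), P(13) → 20
combine U(14), Z(16) → 30
combine 20, X(24) → 44
combine Q(25), V(26) → 51
combine S(28), 30 → 58
combine 44, 51 → 95
combine 58, 95 → 153
V's leaf is at depth 3, giving a 3-bit codeword.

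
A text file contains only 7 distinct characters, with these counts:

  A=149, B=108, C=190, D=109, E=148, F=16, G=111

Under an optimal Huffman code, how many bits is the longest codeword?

Merge the two lowest-weight nodes at each step:
combine F(16), B(108) → 124
combine D(109), G(111) → 220
combine 124, E(148) → 272
combine A(149), C(190) → 339
combine 220, 272 → 492
combine 339, 492 → 831
The rarest symbols sit at the bottom; the longest codeword is 4 bits.

4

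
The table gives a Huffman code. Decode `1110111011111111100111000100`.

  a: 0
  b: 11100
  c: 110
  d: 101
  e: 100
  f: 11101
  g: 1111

Read left to right; each codeword is recognised as soon as it completes (prefix code):
  11101→f | 110→c | 1111→g | 1111→g | 100→e | 11100→b | 0→a | 100→e
Decoded message: fcggebae

fcggebae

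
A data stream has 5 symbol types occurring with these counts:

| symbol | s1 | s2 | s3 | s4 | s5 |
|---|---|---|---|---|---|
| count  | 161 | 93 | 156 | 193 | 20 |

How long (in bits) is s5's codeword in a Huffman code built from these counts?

3

Repeatedly merge the two smallest:
merge s5(20) and s2(93): 113
merge 113 and s3(156): 269
merge s1(161) and s4(193): 354
merge 269 and 354: 623
The subtree containing s5 is merged 3 times, so code length = 3.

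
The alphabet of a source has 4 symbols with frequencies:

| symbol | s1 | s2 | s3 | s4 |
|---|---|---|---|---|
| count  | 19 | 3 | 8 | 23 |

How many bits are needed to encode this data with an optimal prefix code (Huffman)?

94

Build the Huffman tree bottom-up:
merge s2(3) and s3(8): 11
merge 11 and s1(19): 30
merge s4(23) and 30: 53
The encoded length is the sum of every internal node's weight: 11 + 30 + 53 = 94 bits.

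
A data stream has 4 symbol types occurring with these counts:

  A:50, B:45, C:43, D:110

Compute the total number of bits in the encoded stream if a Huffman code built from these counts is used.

Merge the two smallest weights repeatedly:
merge C(43) and B(45): 88
merge A(50) and 88: 138
merge D(110) and 138: 248
The encoded length is the sum of every internal node's weight: 88 + 138 + 248 = 474 bits.

474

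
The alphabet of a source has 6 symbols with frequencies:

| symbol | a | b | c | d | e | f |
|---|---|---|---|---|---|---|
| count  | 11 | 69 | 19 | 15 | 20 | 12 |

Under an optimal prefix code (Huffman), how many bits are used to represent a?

Repeatedly merge the two smallest:
merge a(11) and f(12): 23
merge d(15) and c(19): 34
merge e(20) and 23: 43
merge 34 and 43: 77
merge b(69) and 77: 146
a sits 4 levels below the root, so its codeword is 4 bits.

4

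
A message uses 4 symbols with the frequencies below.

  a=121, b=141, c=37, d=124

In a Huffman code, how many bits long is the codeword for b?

Huffman merges, smallest pair first:
c(37) + a(121) → 158
d(124) + b(141) → 265
158 + 265 → 423
The subtree containing b is merged 2 times, so code length = 2.

2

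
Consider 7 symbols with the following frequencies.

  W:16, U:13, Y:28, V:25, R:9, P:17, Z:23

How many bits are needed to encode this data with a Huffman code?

Greedily combine the two least-frequent nodes:
combine R(9), U(13) → 22
combine W(16), P(17) → 33
combine 22, Z(23) → 45
combine V(25), Y(28) → 53
combine 33, 45 → 78
combine 53, 78 → 131
Total encoded bits = sum of merged weights = 22 + 33 + 45 + 53 + 78 + 131 = 362.

362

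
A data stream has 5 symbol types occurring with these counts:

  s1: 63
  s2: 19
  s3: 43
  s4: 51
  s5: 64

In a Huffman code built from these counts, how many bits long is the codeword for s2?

Huffman merges, smallest pair first:
s2(19) + s3(43) → 62
s4(51) + 62 → 113
s1(63) + s5(64) → 127
113 + 127 → 240
s2 sits 3 levels below the root, so its codeword is 3 bits.

3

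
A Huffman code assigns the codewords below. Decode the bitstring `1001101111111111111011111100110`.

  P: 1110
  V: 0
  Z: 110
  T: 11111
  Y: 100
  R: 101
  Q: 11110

Read left to right; each codeword is recognised as soon as it completes (prefix code):
  100→Y | 110→Z | 11111→T | 11111→T | 1110→P | 11111→T | 100→Y | 110→Z
Decoded message: YZTTPTYZ

YZTTPTYZ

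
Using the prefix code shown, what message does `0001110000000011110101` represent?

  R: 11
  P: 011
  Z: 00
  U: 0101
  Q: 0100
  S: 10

ZPSZZZPRU

Read left to right; each codeword is recognised as soon as it completes (prefix code):
  00→Z | 011→P | 10→S | 00→Z | 00→Z | 00→Z | 011→P | 11→R | 0101→U
Decoded message: ZPSZZZPRU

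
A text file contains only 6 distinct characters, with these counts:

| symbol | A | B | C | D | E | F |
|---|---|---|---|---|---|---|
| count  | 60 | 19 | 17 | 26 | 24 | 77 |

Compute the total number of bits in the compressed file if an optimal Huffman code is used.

Merge the two smallest weights repeatedly:
C(17) + B(19) → 36
E(24) + D(26) → 50
36 + 50 → 86
A(60) + F(77) → 137
86 + 137 → 223
The encoded length is the sum of every internal node's weight: 36 + 50 + 86 + 137 + 223 = 532 bits.

532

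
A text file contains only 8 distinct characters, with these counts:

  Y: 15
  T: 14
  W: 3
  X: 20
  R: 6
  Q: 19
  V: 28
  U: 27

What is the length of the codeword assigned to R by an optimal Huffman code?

5

Huffman merges, smallest pair first:
merge W(3) and R(6): 9
merge 9 and T(14): 23
merge Y(15) and Q(19): 34
merge X(20) and 23: 43
merge U(27) and V(28): 55
merge 34 and 43: 77
merge 55 and 77: 132
The subtree containing R is merged 5 times, so code length = 5.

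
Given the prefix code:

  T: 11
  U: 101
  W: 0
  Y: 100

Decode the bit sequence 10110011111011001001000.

UYTTUYYYW

Read left to right; each codeword is recognised as soon as it completes (prefix code):
  101→U | 100→Y | 11→T | 11→T | 101→U | 100→Y | 100→Y | 100→Y | 0→W
Decoded message: UYTTUYYYW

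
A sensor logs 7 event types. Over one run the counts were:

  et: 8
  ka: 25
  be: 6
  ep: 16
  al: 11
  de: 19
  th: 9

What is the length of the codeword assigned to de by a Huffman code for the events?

2

Repeatedly merge the two smallest:
merge be(6) and et(8): 14
merge th(9) and al(11): 20
merge 14 and ep(16): 30
merge de(19) and 20: 39
merge ka(25) and 30: 55
merge 39 and 55: 94
The subtree containing de is merged 2 times, so code length = 2.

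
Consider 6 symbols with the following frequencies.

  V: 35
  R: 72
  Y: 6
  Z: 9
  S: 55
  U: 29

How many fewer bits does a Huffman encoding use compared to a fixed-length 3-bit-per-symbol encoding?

Fixed-length: 3 bits × 206 symbols = 618 bits.
Huffman merges:
merge Y(6) and Z(9): 15
merge 15 and U(29): 44
merge V(35) and 44: 79
merge S(55) and R(72): 127
merge 79 and 127: 206
Huffman total = 15 + 44 + 79 + 127 + 206 = 471 bits.
Saving = 618 − 471 = 147 bits.

147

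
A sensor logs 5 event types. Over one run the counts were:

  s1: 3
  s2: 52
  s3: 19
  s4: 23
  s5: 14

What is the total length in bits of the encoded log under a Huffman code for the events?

223

Build the Huffman tree bottom-up:
s1(3) + s5(14) → 17
17 + s3(19) → 36
s4(23) + 36 → 59
s2(52) + 59 → 111
Each symbol's bit-cost is frequency × depth; summing gives 223 bits (equivalently 17 + 36 + 59 + 111).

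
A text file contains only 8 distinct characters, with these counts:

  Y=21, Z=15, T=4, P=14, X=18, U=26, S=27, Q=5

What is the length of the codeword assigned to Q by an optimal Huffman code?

Huffman merges, smallest pair first:
T(4) + Q(5) → 9
9 + P(14) → 23
Z(15) + X(18) → 33
Y(21) + 23 → 44
U(26) + S(27) → 53
33 + 44 → 77
53 + 77 → 130
The subtree containing Q is merged 5 times, so code length = 5.

5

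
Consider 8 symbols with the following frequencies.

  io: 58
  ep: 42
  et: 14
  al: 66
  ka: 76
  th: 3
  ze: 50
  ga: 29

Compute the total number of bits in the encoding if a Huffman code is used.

935

Build the Huffman tree bottom-up:
th(3) + et(14) → 17
17 + ga(29) → 46
ep(42) + 46 → 88
ze(50) + io(58) → 108
al(66) + ka(76) → 142
88 + 108 → 196
142 + 196 → 338
The encoded length is the sum of every internal node's weight: 17 + 46 + 88 + 108 + 142 + 196 + 338 = 935 bits.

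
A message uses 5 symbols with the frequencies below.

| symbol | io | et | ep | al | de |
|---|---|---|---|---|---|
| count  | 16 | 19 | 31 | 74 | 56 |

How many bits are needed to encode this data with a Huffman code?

Merge the two smallest weights repeatedly:
io(16) + et(19) → 35
ep(31) + 35 → 66
de(56) + 66 → 122
al(74) + 122 → 196
The encoded length is the sum of every internal node's weight: 35 + 66 + 122 + 196 = 419 bits.

419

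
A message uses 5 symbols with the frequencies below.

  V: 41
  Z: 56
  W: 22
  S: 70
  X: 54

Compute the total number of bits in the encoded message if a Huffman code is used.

Build the Huffman tree bottom-up:
merge W(22) and V(41): 63
merge X(54) and Z(56): 110
merge 63 and S(70): 133
merge 110 and 133: 243
The encoded length is the sum of every internal node's weight: 63 + 110 + 133 + 243 = 549 bits.

549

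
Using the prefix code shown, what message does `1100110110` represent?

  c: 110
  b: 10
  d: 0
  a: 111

cdcc

Read left to right; each codeword is recognised as soon as it completes (prefix code):
  110→c | 0→d | 110→c | 110→c
Decoded message: cdcc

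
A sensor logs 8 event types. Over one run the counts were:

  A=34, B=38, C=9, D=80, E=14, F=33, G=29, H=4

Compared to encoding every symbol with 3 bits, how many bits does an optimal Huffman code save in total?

Fixed-length: 3 bits × 241 symbols = 723 bits.
Huffman merges:
combine H(4), C(9) → 13
combine 13, E(14) → 27
combine 27, G(29) → 56
combine F(33), A(34) → 67
combine B(38), 56 → 94
combine 67, D(80) → 147
combine 94, 147 → 241
Huffman total = 13 + 27 + 56 + 67 + 94 + 147 + 241 = 645 bits.
Saving = 723 − 645 = 78 bits.

78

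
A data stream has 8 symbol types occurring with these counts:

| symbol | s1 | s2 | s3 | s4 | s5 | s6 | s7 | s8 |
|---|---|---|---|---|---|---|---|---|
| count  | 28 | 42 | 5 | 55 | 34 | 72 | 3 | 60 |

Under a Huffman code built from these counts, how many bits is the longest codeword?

5

Merge the two lowest-weight nodes at each step:
s7(3) + s3(5) → 8
8 + s1(28) → 36
s5(34) + 36 → 70
s2(42) + s4(55) → 97
s8(60) + 70 → 130
s6(72) + 97 → 169
130 + 169 → 299
The rarest symbols sit at the bottom; the longest codeword is 5 bits.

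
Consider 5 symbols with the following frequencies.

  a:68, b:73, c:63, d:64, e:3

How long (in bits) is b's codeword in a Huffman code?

Build the tree from the bottom:
merge e(3) and c(63): 66
merge d(64) and 66: 130
merge a(68) and b(73): 141
merge 130 and 141: 271
b's leaf is at depth 2, giving a 2-bit codeword.

2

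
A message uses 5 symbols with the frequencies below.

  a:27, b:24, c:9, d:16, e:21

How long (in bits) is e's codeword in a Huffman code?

2

Repeatedly merge the two smallest:
combine c(9), d(16) → 25
combine e(21), b(24) → 45
combine 25, a(27) → 52
combine 45, 52 → 97
e sits 2 levels below the root, so its codeword is 2 bits.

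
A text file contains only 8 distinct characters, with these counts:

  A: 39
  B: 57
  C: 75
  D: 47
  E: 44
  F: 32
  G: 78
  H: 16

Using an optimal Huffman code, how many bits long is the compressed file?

Greedily combine the two least-frequent nodes:
H(16) + F(32) → 48
A(39) + E(44) → 83
D(47) + 48 → 95
B(57) + C(75) → 132
G(78) + 83 → 161
95 + 132 → 227
161 + 227 → 388
The encoded length is the sum of every internal node's weight: 48 + 83 + 95 + 132 + 161 + 227 + 388 = 1134 bits.

1134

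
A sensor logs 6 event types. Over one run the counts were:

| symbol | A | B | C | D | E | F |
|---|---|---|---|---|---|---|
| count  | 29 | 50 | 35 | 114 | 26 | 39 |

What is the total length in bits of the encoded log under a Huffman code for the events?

706

Build the Huffman tree bottom-up:
E(26) + A(29) → 55
C(35) + F(39) → 74
B(50) + 55 → 105
74 + 105 → 179
D(114) + 179 → 293
Each symbol's bit-cost is frequency × depth; summing gives 706 bits (equivalently 55 + 74 + 105 + 179 + 293).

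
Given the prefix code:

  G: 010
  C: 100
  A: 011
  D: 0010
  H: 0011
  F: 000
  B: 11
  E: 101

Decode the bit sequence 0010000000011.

Read left to right; each codeword is recognised as soon as it completes (prefix code):
  0010→D | 000→F | 000→F | 011→A
Decoded message: DFFA

DFFA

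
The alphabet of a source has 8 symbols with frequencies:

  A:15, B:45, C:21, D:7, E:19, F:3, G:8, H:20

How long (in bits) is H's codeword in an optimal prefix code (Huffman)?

3

Build the tree from the bottom:
merge F(3) and D(7): 10
merge G(8) and 10: 18
merge A(15) and 18: 33
merge E(19) and H(20): 39
merge C(21) and 33: 54
merge 39 and B(45): 84
merge 54 and 84: 138
H's leaf is at depth 3, giving a 3-bit codeword.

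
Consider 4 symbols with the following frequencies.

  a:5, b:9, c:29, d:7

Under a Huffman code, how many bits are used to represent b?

Build the tree from the bottom:
a(5) + d(7) → 12
b(9) + 12 → 21
21 + c(29) → 50
b's leaf is at depth 2, giving a 2-bit codeword.

2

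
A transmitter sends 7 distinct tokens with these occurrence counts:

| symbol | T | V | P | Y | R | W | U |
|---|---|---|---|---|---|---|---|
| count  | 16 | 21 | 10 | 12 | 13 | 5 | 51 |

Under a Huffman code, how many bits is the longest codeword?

4

Merge the two lowest-weight nodes at each step:
W(5) + P(10) → 15
Y(12) + R(13) → 25
15 + T(16) → 31
V(21) + 25 → 46
31 + 46 → 77
U(51) + 77 → 128
Maximum depth reached is 4.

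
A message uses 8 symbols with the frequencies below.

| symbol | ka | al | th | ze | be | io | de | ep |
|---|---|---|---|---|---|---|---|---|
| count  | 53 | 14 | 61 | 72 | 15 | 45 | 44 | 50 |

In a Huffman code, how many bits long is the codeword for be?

Huffman merges, smallest pair first:
merge al(14) and be(15): 29
merge 29 and de(44): 73
merge io(45) and ep(50): 95
merge ka(53) and th(61): 114
merge ze(72) and 73: 145
merge 95 and 114: 209
merge 145 and 209: 354
be's leaf is at depth 4, giving a 4-bit codeword.

4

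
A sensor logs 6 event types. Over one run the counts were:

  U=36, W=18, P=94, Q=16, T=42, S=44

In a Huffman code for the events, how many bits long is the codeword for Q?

4

Repeatedly merge the two smallest:
merge Q(16) and W(18): 34
merge 34 and U(36): 70
merge T(42) and S(44): 86
merge 70 and 86: 156
merge P(94) and 156: 250
The subtree containing Q is merged 4 times, so code length = 4.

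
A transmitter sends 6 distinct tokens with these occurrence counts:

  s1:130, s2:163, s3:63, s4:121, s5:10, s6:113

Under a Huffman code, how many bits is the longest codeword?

Merge the two lowest-weight nodes at each step:
s5(10) + s3(63) → 73
73 + s6(113) → 186
s4(121) + s1(130) → 251
s2(163) + 186 → 349
251 + 349 → 600
Maximum depth reached is 4.

4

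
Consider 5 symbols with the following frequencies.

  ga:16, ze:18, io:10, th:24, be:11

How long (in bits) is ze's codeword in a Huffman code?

2

Huffman merges, smallest pair first:
merge io(10) and be(11): 21
merge ga(16) and ze(18): 34
merge 21 and th(24): 45
merge 34 and 45: 79
The subtree containing ze is merged 2 times, so code length = 2.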